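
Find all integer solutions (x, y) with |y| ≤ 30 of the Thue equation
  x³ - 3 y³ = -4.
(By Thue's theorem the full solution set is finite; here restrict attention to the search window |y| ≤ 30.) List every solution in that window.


The equation is x³ - 3y³ = -4. For fixed y, x³ = 3·y³ − 4, so a solution requires the RHS to be a perfect cube.
Strategy: iterate y from -30 to 30, compute RHS = 3·y³ − 4, and check whether it is a (positive or negative) perfect cube.
Check small values of y:
  y = 0: RHS = -4 is not a perfect cube.
  y = 1: RHS = -1 = (-1)³ ⇒ x = -1 works.
  y = -1: RHS = -7 is not a perfect cube.
  y = 2: RHS = 20 is not a perfect cube.
  y = -2: RHS = -28 is not a perfect cube.
  y = 3: RHS = 77 is not a perfect cube.
  y = -3: RHS = -85 is not a perfect cube.
Continuing the search up to |y| = 30 finds no further solutions beyond those listed.
Collected solutions: (-1, 1).

Solutions (with |y| ≤ 30): (-1, 1).


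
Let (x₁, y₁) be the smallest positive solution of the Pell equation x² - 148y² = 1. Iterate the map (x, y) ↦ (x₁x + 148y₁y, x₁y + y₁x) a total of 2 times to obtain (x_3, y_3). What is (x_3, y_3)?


Step 1: Find the fundamental solution (x₁, y₁) of x² - 148y² = 1.
  Expand √148 as a continued fraction. a₀ = ⌊√148⌋ = 12; iterate m_{k+1} = d_k·a_k − m_k, d_{k+1} = (148 − m_{k+1}²)/d_k, a_{k+1} = ⌊(a₀ + m_{k+1})/d_{k+1}⌋ (starting m₀ = 0, d₀ = 1), with convergents p_k = a_k·p_{k-1} + p_{k-2}, q_k = a_k·q_{k-1} + q_{k-2} (p₋₁ = 1, q₋₁ = 0):
  k = 0: a₀ = 12; p₀/q₀ = 12/1; p₀² − 148·q₀² = 144 − 148 = -4.
  k = 1: m = 12, d = 4, a = ⌊(12 + 12)/4⌋ = 6; p/q = (6·12 + 1)/(6·1 + 0) = 73/6; p² − 148·q² = 5329 − 5328 = 1.
  The first convergent with p² − 148·q² = 1 gives the fundamental solution (x₁, y₁) = (73, 6).
Step 2: Apply the recurrence (x_{n+1}, y_{n+1}) = (x₁x_n + 148y₁y_n, x₁y_n + y₁x_n) repeatedly.
  From (x_1, y_1) = (73, 6): x_2 = 73·73 + 148·6·6 = 10657; y_2 = 73·6 + 6·73 = 876.
  From (x_2, y_2) = (10657, 876): x_3 = 73·10657 + 148·6·876 = 1555849; y_3 = 73·876 + 6·10657 = 127890.
Step 3: Verify x_3² - 148·y_3² = 2420666110801 - 2420666110800 = 1 (should be 1). ✓

(x_1, y_1) = (73, 6); (x_3, y_3) = (1555849, 127890).


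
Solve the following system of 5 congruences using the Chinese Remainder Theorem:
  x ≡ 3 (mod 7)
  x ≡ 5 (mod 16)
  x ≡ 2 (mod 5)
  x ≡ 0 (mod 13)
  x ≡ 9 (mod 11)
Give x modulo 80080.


Product of moduli M = 7 · 16 · 5 · 13 · 11 = 80080.
Merge one congruence at a time:
  Start: x ≡ 3 (mod 7).
  Combine with x ≡ 5 (mod 16); new modulus lcm = 112.
    Write x = 3 + 7·t and substitute into x ≡ 5 (mod 16): 7·t ≡ 5 − 3 = 2 (mod 16).
    The inverse of 7 mod 16 is 7 (since 7·7 = 49 = 3·16 + 1), so t ≡ 7·2 = 14 ≡ 14 (mod 16).
    Then x = 3 + 7·14 = 101, valid modulo lcm(7, 16) = 112: x ≡ 101 (mod 112).
  Combine with x ≡ 2 (mod 5); new modulus lcm = 560.
    Write x = 101 + 112·t and substitute into x ≡ 2 (mod 5): 112·t ≡ 2 − 101 = -99 (mod 5).
    Reduce coefficients mod 5: 2·t ≡ 1 (mod 5).
    The inverse of 2 mod 5 is 3 (since 2·3 = 6 = 1·5 + 1), so t ≡ 3·1 = 3 ≡ 3 (mod 5).
    Then x = 101 + 112·3 = 437, valid modulo lcm(112, 5) = 560: x ≡ 437 (mod 560).
  Combine with x ≡ 0 (mod 13); new modulus lcm = 7280.
    Write x = 437 + 560·t and substitute into x ≡ 0 (mod 13): 560·t ≡ 0 − 437 = -437 (mod 13).
    Reduce coefficients mod 13: 1·t ≡ 5 (mod 13).
    So t ≡ 5 (mod 13).
    Then x = 437 + 560·5 = 3237, valid modulo lcm(560, 13) = 7280: x ≡ 3237 (mod 7280).
  Combine with x ≡ 9 (mod 11); new modulus lcm = 80080.
    Write x = 3237 + 7280·t and substitute into x ≡ 9 (mod 11): 7280·t ≡ 9 − 3237 = -3228 (mod 11).
    Reduce coefficients mod 11: 9·t ≡ 6 (mod 11).
    The inverse of 9 mod 11 is 5 (since 9·5 = 45 = 4·11 + 1), so t ≡ 5·6 = 30 ≡ 8 (mod 11).
    Then x = 3237 + 7280·8 = 61477, valid modulo lcm(7280, 11) = 80080: x ≡ 61477 (mod 80080).
Verify against each original: 61477 mod 7 = 3, 61477 mod 16 = 5, 61477 mod 5 = 2, 61477 mod 13 = 0, 61477 mod 11 = 9.

x ≡ 61477 (mod 80080).


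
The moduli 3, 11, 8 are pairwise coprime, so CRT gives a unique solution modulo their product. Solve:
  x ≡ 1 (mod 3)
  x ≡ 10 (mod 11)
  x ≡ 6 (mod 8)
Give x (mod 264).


Moduli 3, 11, 8 are pairwise coprime; by CRT there is a unique solution modulo M = 3 · 11 · 8 = 264.
Solve pairwise, accumulating the modulus:
  Start with x ≡ 1 (mod 3).
  Combine with x ≡ 10 (mod 11): since gcd(3, 11) = 1, we get a unique residue mod 33.
    Write x = 1 + 3·t and substitute into x ≡ 10 (mod 11): 3·t ≡ 10 − 1 = 9 (mod 11).
    The inverse of 3 mod 11 is 4 (since 3·4 = 12 = 1·11 + 1), so t ≡ 4·9 = 36 ≡ 3 (mod 11).
    Then x = 1 + 3·3 = 10, valid modulo lcm(3, 11) = 33: x ≡ 10 (mod 33).
  Combine with x ≡ 6 (mod 8): since gcd(33, 8) = 1, we get a unique residue mod 264.
    Write x = 10 + 33·t and substitute into x ≡ 6 (mod 8): 33·t ≡ 6 − 10 = -4 (mod 8).
    Reduce coefficients mod 8: 1·t ≡ 4 (mod 8).
    So t ≡ 4 (mod 8).
    Then x = 10 + 33·4 = 142, valid modulo lcm(33, 8) = 264: x ≡ 142 (mod 264).
Verify: 142 mod 3 = 1 ✓, 142 mod 11 = 10 ✓, 142 mod 8 = 6 ✓.

x ≡ 142 (mod 264).


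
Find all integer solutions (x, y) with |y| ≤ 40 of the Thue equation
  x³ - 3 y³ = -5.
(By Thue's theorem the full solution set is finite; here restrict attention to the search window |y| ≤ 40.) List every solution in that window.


The equation is x³ - 3y³ = -5. For fixed y, x³ = 3·y³ − 5, so a solution requires the RHS to be a perfect cube.
Strategy: iterate y from -40 to 40, compute RHS = 3·y³ − 5, and check whether it is a (positive or negative) perfect cube.
Check small values of y:
  y = 0: RHS = -5 is not a perfect cube.
  y = 1: RHS = -2 is not a perfect cube.
  y = -1: RHS = -8 = (-2)³ ⇒ x = -2 works.
  y = 2: RHS = 19 is not a perfect cube.
  y = -2: RHS = -29 is not a perfect cube.
  y = 3: RHS = 76 is not a perfect cube.
  y = -3: RHS = -86 is not a perfect cube.
Continuing the search up to |y| = 40 finds no further solutions beyond those listed.
Collected solutions: (-2, -1).

Solutions (with |y| ≤ 40): (-2, -1).


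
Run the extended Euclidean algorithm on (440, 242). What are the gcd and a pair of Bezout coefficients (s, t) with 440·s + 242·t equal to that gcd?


Euclidean algorithm on (440, 242) — divide until remainder is 0:
  440 = 1 · 242 + 198
  242 = 1 · 198 + 44
  198 = 4 · 44 + 22
  44 = 2 · 22 + 0
gcd(440, 242) = 22.
Track Bezout coefficients alongside the remainders: start with r₀ = 440 = a·1 + b·0 (s = 1, t = 0) and r₁ = 242 = a·0 + b·1 (s = 0, t = 1); each new remainder r_{k+1} = r_{k-1} − q_k·r_k inherits s_{k+1} = s_{k-1} − q_k·s_k, t_{k+1} = t_{k-1} − q_k·t_k, so r_k = a·s_k + b·t_k at every step:
  q = 1: r = 198, s = 1 − 1·0 = 1, t = 0 − 1·1 = -1  (check: 440·1 + 242·(-1) = 198)
  q = 1: r = 44, s = 0 − 1·1 = -1, t = 1 − 1·(-1) = 2  (check: 440·(-1) + 242·2 = 44)
  q = 4: r = 22, s = 1 − 4·(-1) = 5, t = -1 − 4·2 = -9  (check: 440·5 + 242·(-9) = 22)
The row with r = 22 (the gcd) gives the Bezout coefficients s = 5, t = -9.
Result: 440 · (5) + 242 · (-9) = 22.

gcd(440, 242) = 22; s = 5, t = -9 (check: 440·5 + 242·(-9) = 22).


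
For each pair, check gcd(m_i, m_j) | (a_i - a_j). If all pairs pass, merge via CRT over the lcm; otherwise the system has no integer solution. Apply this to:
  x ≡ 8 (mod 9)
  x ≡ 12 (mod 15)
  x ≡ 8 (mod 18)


Moduli 9, 15, 18 are not pairwise coprime, so CRT works modulo lcm(m_i) when all pairwise compatibility conditions hold.
Pairwise compatibility: gcd(m_i, m_j) must divide a_i - a_j for every pair.
Merge one congruence at a time:
  Start: x ≡ 8 (mod 9).
  Combine with x ≡ 12 (mod 15): gcd(9, 15) = 3, and 12 - 8 = 4 is NOT divisible by 3.
    ⇒ system is inconsistent (no integer solution).

No solution (the system is inconsistent).


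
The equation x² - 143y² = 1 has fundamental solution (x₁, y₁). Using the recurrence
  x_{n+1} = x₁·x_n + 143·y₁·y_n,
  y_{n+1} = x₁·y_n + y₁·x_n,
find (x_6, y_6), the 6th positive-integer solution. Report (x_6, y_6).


Step 1: Find the fundamental solution (x₁, y₁) of x² - 143y² = 1.
  Expand √143 as a continued fraction. a₀ = ⌊√143⌋ = 11; iterate m_{k+1} = d_k·a_k − m_k, d_{k+1} = (143 − m_{k+1}²)/d_k, a_{k+1} = ⌊(a₀ + m_{k+1})/d_{k+1}⌋ (starting m₀ = 0, d₀ = 1), with convergents p_k = a_k·p_{k-1} + p_{k-2}, q_k = a_k·q_{k-1} + q_{k-2} (p₋₁ = 1, q₋₁ = 0):
  k = 0: a₀ = 11; p₀/q₀ = 11/1; p₀² − 143·q₀² = 121 − 143 = -22.
  k = 1: m = 11, d = 22, a = ⌊(11 + 11)/22⌋ = 1; p/q = (1·11 + 1)/(1·1 + 0) = 12/1; p² − 143·q² = 144 − 143 = 1.
  The first convergent with p² − 143·q² = 1 gives the fundamental solution (x₁, y₁) = (12, 1).
Step 2: Apply the recurrence (x_{n+1}, y_{n+1}) = (x₁x_n + 143y₁y_n, x₁y_n + y₁x_n) repeatedly.
  From (x_1, y_1) = (12, 1): x_2 = 12·12 + 143·1·1 = 287; y_2 = 12·1 + 1·12 = 24.
  From (x_2, y_2) = (287, 24): x_3 = 12·287 + 143·1·24 = 6876; y_3 = 12·24 + 1·287 = 575.
  From (x_3, y_3) = (6876, 575): x_4 = 12·6876 + 143·1·575 = 164737; y_4 = 12·575 + 1·6876 = 13776.
  From (x_4, y_4) = (164737, 13776): x_5 = 12·164737 + 143·1·13776 = 3946812; y_5 = 12·13776 + 1·164737 = 330049.
  From (x_5, y_5) = (3946812, 330049): x_6 = 12·3946812 + 143·1·330049 = 94558751; y_6 = 12·330049 + 1·3946812 = 7907400.
Step 3: Verify x_6² - 143·y_6² = 8941357390680001 - 8941357390680000 = 1 (should be 1). ✓

(x_1, y_1) = (12, 1); (x_6, y_6) = (94558751, 7907400).


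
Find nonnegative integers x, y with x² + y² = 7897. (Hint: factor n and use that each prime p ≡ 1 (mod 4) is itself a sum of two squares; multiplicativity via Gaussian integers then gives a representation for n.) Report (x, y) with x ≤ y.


Step 1: Factor n = 7897 = 53 · 149.
Step 2: Check the mod-4 condition on each prime factor: 53 ≡ 1 (mod 4), exponent 1; 149 ≡ 1 (mod 4), exponent 1.
All primes ≡ 3 (mod 4) appear to even exponent (or don't appear), so by the two-squares theorem n IS expressible as a sum of two squares.
Step 3: Build a representation. Here n = 53 · 149 is a product of primes ≡ 1 (mod 4). Each prime p ≡ 1 (mod 4) is itself a sum of two squares; find a² by testing p − a² for a perfect square:
  53: 53 − 1² = 52, 53 − 2² = 49 = 7² ⇒ 53 = 2² + 7².
  149: 149 − 1² = 148, 149 − 2² = 145, 149 − 3² = 140, 149 − 4² = 133, 149 − 5² = 124, 149 − 6² = 113, 149 − 7² = 100 = 10² ⇒ 149 = 7² + 10².
  Combine using the Brahmagupta–Fibonacci identity (a² + b²)(c² + d²) = (ac − bd)² + (ad + bc)² = (ac + bd)² + (ad − bc)²:
  53 · 149 = 7897: from (2² + 7²)(7² + 10²), take (2·7 − 7·10, 2·10 + 7·7) = (14 − 70, 20 + 49) = (-56, 69); dropping signs (only squares matter) gives (56, 69); check 56² + 69² = 3136 + 4761 = 7897 ✓.
Step 4: Order so x ≤ y and verify: 56² + 69² = 3136 + 4761 = 7897 = n. ✓

n = 7897 = 56² + 69² (one valid representation with x ≤ y).


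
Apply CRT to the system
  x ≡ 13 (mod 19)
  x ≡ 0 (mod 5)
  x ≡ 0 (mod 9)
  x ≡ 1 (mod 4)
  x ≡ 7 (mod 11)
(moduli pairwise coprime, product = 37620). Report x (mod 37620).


Product of moduli M = 19 · 5 · 9 · 4 · 11 = 37620.
Merge one congruence at a time:
  Start: x ≡ 13 (mod 19).
  Combine with x ≡ 0 (mod 5); new modulus lcm = 95.
    Write x = 13 + 19·t and substitute into x ≡ 0 (mod 5): 19·t ≡ 0 − 13 = -13 (mod 5).
    Reduce coefficients mod 5: 4·t ≡ 2 (mod 5).
    The inverse of 4 mod 5 is 4 (since 4·4 = 16 = 3·5 + 1), so t ≡ 4·2 = 8 ≡ 3 (mod 5).
    Then x = 13 + 19·3 = 70, valid modulo lcm(19, 5) = 95: x ≡ 70 (mod 95).
  Combine with x ≡ 0 (mod 9); new modulus lcm = 855.
    Write x = 70 + 95·t and substitute into x ≡ 0 (mod 9): 95·t ≡ 0 − 70 = -70 (mod 9).
    Reduce coefficients mod 9: 5·t ≡ 2 (mod 9).
    The inverse of 5 mod 9 is 2 (since 5·2 = 10 = 1·9 + 1), so t ≡ 2·2 = 4 ≡ 4 (mod 9).
    Then x = 70 + 95·4 = 450, valid modulo lcm(95, 9) = 855: x ≡ 450 (mod 855).
  Combine with x ≡ 1 (mod 4); new modulus lcm = 3420.
    Write x = 450 + 855·t and substitute into x ≡ 1 (mod 4): 855·t ≡ 1 − 450 = -449 (mod 4).
    Reduce coefficients mod 4: 3·t ≡ 3 (mod 4).
    The inverse of 3 mod 4 is 3 (since 3·3 = 9 = 2·4 + 1), so t ≡ 3·3 = 9 ≡ 1 (mod 4).
    Then x = 450 + 855·1 = 1305, valid modulo lcm(855, 4) = 3420: x ≡ 1305 (mod 3420).
  Combine with x ≡ 7 (mod 11); new modulus lcm = 37620.
    Write x = 1305 + 3420·t and substitute into x ≡ 7 (mod 11): 3420·t ≡ 7 − 1305 = -1298 (mod 11).
    Reduce coefficients mod 11: 10·t ≡ 0 (mod 11).
    The inverse of 10 mod 11 is 10 (since 10·10 = 100 = 9·11 + 1), so t ≡ 10·0 = 0 ≡ 0 (mod 11).
    Then x = 1305 + 3420·0 = 1305, valid modulo lcm(3420, 11) = 37620: x ≡ 1305 (mod 37620).
Verify against each original: 1305 mod 19 = 13, 1305 mod 5 = 0, 1305 mod 9 = 0, 1305 mod 4 = 1, 1305 mod 11 = 7.

x ≡ 1305 (mod 37620).


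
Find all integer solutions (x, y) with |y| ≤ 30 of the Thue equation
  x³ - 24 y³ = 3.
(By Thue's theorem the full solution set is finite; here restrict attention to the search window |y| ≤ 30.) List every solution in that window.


The equation is x³ - 24y³ = 3. For fixed y, x³ = 24·y³ + 3, so a solution requires the RHS to be a perfect cube.
Strategy: iterate y from -30 to 30, compute RHS = 24·y³ + 3, and check whether it is a (positive or negative) perfect cube.
Check small values of y:
  y = 0: RHS = 3 is not a perfect cube.
  y = 1: RHS = 27 = (3)³ ⇒ x = 3 works.
  y = -1: RHS = -21 is not a perfect cube.
  y = 2: RHS = 195 is not a perfect cube.
  y = -2: RHS = -189 is not a perfect cube.
  y = 3: RHS = 651 is not a perfect cube.
  y = -3: RHS = -645 is not a perfect cube.
Continuing the search up to |y| = 30 finds no further solutions beyond those listed.
Collected solutions: (3, 1).

Solutions (with |y| ≤ 30): (3, 1).


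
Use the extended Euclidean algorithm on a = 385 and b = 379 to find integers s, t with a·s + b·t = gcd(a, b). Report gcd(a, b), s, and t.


Euclidean algorithm on (385, 379) — divide until remainder is 0:
  385 = 1 · 379 + 6
  379 = 63 · 6 + 1
  6 = 6 · 1 + 0
gcd(385, 379) = 1.
Track Bezout coefficients alongside the remainders: start with r₀ = 385 = a·1 + b·0 (s = 1, t = 0) and r₁ = 379 = a·0 + b·1 (s = 0, t = 1); each new remainder r_{k+1} = r_{k-1} − q_k·r_k inherits s_{k+1} = s_{k-1} − q_k·s_k, t_{k+1} = t_{k-1} − q_k·t_k, so r_k = a·s_k + b·t_k at every step:
  q = 1: r = 6, s = 1 − 1·0 = 1, t = 0 − 1·1 = -1  (check: 385·1 + 379·(-1) = 6)
  q = 63: r = 1, s = 0 − 63·1 = -63, t = 1 − 63·(-1) = 64  (check: 385·(-63) + 379·64 = 1)
The row with r = 1 (the gcd) gives the Bezout coefficients s = -63, t = 64.
Result: 385 · (-63) + 379 · (64) = 1.

gcd(385, 379) = 1; s = -63, t = 64 (check: 385·(-63) + 379·64 = 1).


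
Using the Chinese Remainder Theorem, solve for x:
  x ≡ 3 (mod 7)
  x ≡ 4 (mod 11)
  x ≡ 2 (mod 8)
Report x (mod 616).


Moduli 7, 11, 8 are pairwise coprime; by CRT there is a unique solution modulo M = 7 · 11 · 8 = 616.
Solve pairwise, accumulating the modulus:
  Start with x ≡ 3 (mod 7).
  Combine with x ≡ 4 (mod 11): since gcd(7, 11) = 1, we get a unique residue mod 77.
    Write x = 3 + 7·t and substitute into x ≡ 4 (mod 11): 7·t ≡ 4 − 3 = 1 (mod 11).
    The inverse of 7 mod 11 is 8 (since 7·8 = 56 = 5·11 + 1), so t ≡ 8·1 = 8 ≡ 8 (mod 11).
    Then x = 3 + 7·8 = 59, valid modulo lcm(7, 11) = 77: x ≡ 59 (mod 77).
  Combine with x ≡ 2 (mod 8): since gcd(77, 8) = 1, we get a unique residue mod 616.
    Write x = 59 + 77·t and substitute into x ≡ 2 (mod 8): 77·t ≡ 2 − 59 = -57 (mod 8).
    Reduce coefficients mod 8: 5·t ≡ 7 (mod 8).
    The inverse of 5 mod 8 is 5 (since 5·5 = 25 = 3·8 + 1), so t ≡ 5·7 = 35 ≡ 3 (mod 8).
    Then x = 59 + 77·3 = 290, valid modulo lcm(77, 8) = 616: x ≡ 290 (mod 616).
Verify: 290 mod 7 = 3 ✓, 290 mod 11 = 4 ✓, 290 mod 8 = 2 ✓.

x ≡ 290 (mod 616).


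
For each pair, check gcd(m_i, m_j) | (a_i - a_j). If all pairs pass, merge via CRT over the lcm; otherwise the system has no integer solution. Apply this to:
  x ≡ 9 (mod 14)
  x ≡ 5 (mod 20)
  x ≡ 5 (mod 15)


Moduli 14, 20, 15 are not pairwise coprime, so CRT works modulo lcm(m_i) when all pairwise compatibility conditions hold.
Pairwise compatibility: gcd(m_i, m_j) must divide a_i - a_j for every pair.
Merge one congruence at a time:
  Start: x ≡ 9 (mod 14).
  Combine with x ≡ 5 (mod 20): gcd(14, 20) = 2; 5 - 9 = -4, which IS divisible by 2, so compatible.
    Write x = 9 + 14·t and substitute into x ≡ 5 (mod 20): 14·t ≡ 5 − 9 = -4 (mod 20).
    Divide the congruence (and modulus) by g = 2: 7·t ≡ -2 (mod 10).
    Reduce coefficients mod 10: 7·t ≡ 8 (mod 10).
    The inverse of 7 mod 10 is 3 (since 7·3 = 21 = 2·10 + 1), so t ≡ 3·8 = 24 ≡ 4 (mod 10).
    Then x = 9 + 14·4 = 65, valid modulo lcm(14, 20) = 140: x ≡ 65 (mod 140).
  Combine with x ≡ 5 (mod 15): gcd(140, 15) = 5; 5 - 65 = -60, which IS divisible by 5, so compatible.
    Write x = 65 + 140·t and substitute into x ≡ 5 (mod 15): 140·t ≡ 5 − 65 = -60 (mod 15).
    Divide the congruence (and modulus) by g = 5: 28·t ≡ -12 (mod 3).
    Reduce coefficients mod 3: 1·t ≡ 0 (mod 3).
    So t ≡ 0 (mod 3).
    Then x = 65 + 140·0 = 65, valid modulo lcm(140, 15) = 420: x ≡ 65 (mod 420).
Verify: 65 mod 14 = 9, 65 mod 20 = 5, 65 mod 15 = 5.

x ≡ 65 (mod 420).


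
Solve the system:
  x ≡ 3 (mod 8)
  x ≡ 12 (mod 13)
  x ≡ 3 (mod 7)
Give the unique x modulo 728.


Moduli 8, 13, 7 are pairwise coprime; by CRT there is a unique solution modulo M = 8 · 13 · 7 = 728.
Solve pairwise, accumulating the modulus:
  Start with x ≡ 3 (mod 8).
  Combine with x ≡ 12 (mod 13): since gcd(8, 13) = 1, we get a unique residue mod 104.
    Write x = 3 + 8·t and substitute into x ≡ 12 (mod 13): 8·t ≡ 12 − 3 = 9 (mod 13).
    The inverse of 8 mod 13 is 5 (since 8·5 = 40 = 3·13 + 1), so t ≡ 5·9 = 45 ≡ 6 (mod 13).
    Then x = 3 + 8·6 = 51, valid modulo lcm(8, 13) = 104: x ≡ 51 (mod 104).
  Combine with x ≡ 3 (mod 7): since gcd(104, 7) = 1, we get a unique residue mod 728.
    Write x = 51 + 104·t and substitute into x ≡ 3 (mod 7): 104·t ≡ 3 − 51 = -48 (mod 7).
    Reduce coefficients mod 7: 6·t ≡ 1 (mod 7).
    The inverse of 6 mod 7 is 6 (since 6·6 = 36 = 5·7 + 1), so t ≡ 6·1 = 6 ≡ 6 (mod 7).
    Then x = 51 + 104·6 = 675, valid modulo lcm(104, 7) = 728: x ≡ 675 (mod 728).
Verify: 675 mod 8 = 3 ✓, 675 mod 13 = 12 ✓, 675 mod 7 = 3 ✓.

x ≡ 675 (mod 728).


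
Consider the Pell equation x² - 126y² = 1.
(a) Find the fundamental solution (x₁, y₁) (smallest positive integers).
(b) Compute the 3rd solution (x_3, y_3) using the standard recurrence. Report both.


Step 1: Find the fundamental solution (x₁, y₁) of x² - 126y² = 1.
  Expand √126 as a continued fraction. a₀ = ⌊√126⌋ = 11; iterate m_{k+1} = d_k·a_k − m_k, d_{k+1} = (126 − m_{k+1}²)/d_k, a_{k+1} = ⌊(a₀ + m_{k+1})/d_{k+1}⌋ (starting m₀ = 0, d₀ = 1), with convergents p_k = a_k·p_{k-1} + p_{k-2}, q_k = a_k·q_{k-1} + q_{k-2} (p₋₁ = 1, q₋₁ = 0):
  k = 0: a₀ = 11; p₀/q₀ = 11/1; p₀² − 126·q₀² = 121 − 126 = -5.
  k = 1: m = 11, d = 5, a = ⌊(11 + 11)/5⌋ = 4; p/q = (4·11 + 1)/(4·1 + 0) = 45/4; p² − 126·q² = 2025 − 2016 = 9.
  k = 2: m = 9, d = 9, a = ⌊(11 + 9)/9⌋ = 2; p/q = (2·45 + 11)/(2·4 + 1) = 101/9; p² − 126·q² = 10201 − 10206 = -5.
  k = 3: m = 9, d = 5, a = ⌊(11 + 9)/5⌋ = 4; p/q = (4·101 + 45)/(4·9 + 4) = 449/40; p² − 126·q² = 201601 − 201600 = 1.
  The first convergent with p² − 126·q² = 1 gives the fundamental solution (x₁, y₁) = (449, 40).
Step 2: Apply the recurrence (x_{n+1}, y_{n+1}) = (x₁x_n + 126y₁y_n, x₁y_n + y₁x_n) repeatedly.
  From (x_1, y_1) = (449, 40): x_2 = 449·449 + 126·40·40 = 403201; y_2 = 449·40 + 40·449 = 35920.
  From (x_2, y_2) = (403201, 35920): x_3 = 449·403201 + 126·40·35920 = 362074049; y_3 = 449·35920 + 40·403201 = 32256120.
Step 3: Verify x_3² - 126·y_3² = 131097616959254401 - 131097616959254400 = 1 (should be 1). ✓

(x_1, y_1) = (449, 40); (x_3, y_3) = (362074049, 32256120).


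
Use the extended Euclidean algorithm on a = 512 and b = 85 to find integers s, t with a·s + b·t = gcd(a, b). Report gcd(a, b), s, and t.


Euclidean algorithm on (512, 85) — divide until remainder is 0:
  512 = 6 · 85 + 2
  85 = 42 · 2 + 1
  2 = 2 · 1 + 0
gcd(512, 85) = 1.
Track Bezout coefficients alongside the remainders: start with r₀ = 512 = a·1 + b·0 (s = 1, t = 0) and r₁ = 85 = a·0 + b·1 (s = 0, t = 1); each new remainder r_{k+1} = r_{k-1} − q_k·r_k inherits s_{k+1} = s_{k-1} − q_k·s_k, t_{k+1} = t_{k-1} − q_k·t_k, so r_k = a·s_k + b·t_k at every step:
  q = 6: r = 2, s = 1 − 6·0 = 1, t = 0 − 6·1 = -6  (check: 512·1 + 85·(-6) = 2)
  q = 42: r = 1, s = 0 − 42·1 = -42, t = 1 − 42·(-6) = 253  (check: 512·(-42) + 85·253 = 1)
The row with r = 1 (the gcd) gives the Bezout coefficients s = -42, t = 253.
Result: 512 · (-42) + 85 · (253) = 1.

gcd(512, 85) = 1; s = -42, t = 253 (check: 512·(-42) + 85·253 = 1).


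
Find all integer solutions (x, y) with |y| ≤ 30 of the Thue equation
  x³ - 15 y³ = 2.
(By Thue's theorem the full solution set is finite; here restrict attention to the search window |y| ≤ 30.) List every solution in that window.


The equation is x³ - 15y³ = 2. For fixed y, x³ = 15·y³ + 2, so a solution requires the RHS to be a perfect cube.
Strategy: iterate y from -30 to 30, compute RHS = 15·y³ + 2, and check whether it is a (positive or negative) perfect cube.
Check small values of y:
  y = 0: RHS = 2 is not a perfect cube.
  y = 1: RHS = 17 is not a perfect cube.
  y = -1: RHS = -13 is not a perfect cube.
  y = 2: RHS = 122 is not a perfect cube.
  y = -2: RHS = -118 is not a perfect cube.
  y = 3: RHS = 407 is not a perfect cube.
  y = -3: RHS = -403 is not a perfect cube.
Continuing the search up to |y| = 30 finds no solutions either.
No (x, y) in the scanned range satisfies the equation.

No integer solutions with |y| ≤ 30.


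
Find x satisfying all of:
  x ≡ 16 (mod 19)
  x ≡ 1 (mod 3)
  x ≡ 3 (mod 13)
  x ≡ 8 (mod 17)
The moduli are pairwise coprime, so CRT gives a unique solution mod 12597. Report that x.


Product of moduli M = 19 · 3 · 13 · 17 = 12597.
Merge one congruence at a time:
  Start: x ≡ 16 (mod 19).
  Combine with x ≡ 1 (mod 3); new modulus lcm = 57.
    Write x = 16 + 19·t and substitute into x ≡ 1 (mod 3): 19·t ≡ 1 − 16 = -15 (mod 3).
    Reduce coefficients mod 3: 1·t ≡ 0 (mod 3).
    So t ≡ 0 (mod 3).
    Then x = 16 + 19·0 = 16, valid modulo lcm(19, 3) = 57: x ≡ 16 (mod 57).
  Combine with x ≡ 3 (mod 13); new modulus lcm = 741.
    Write x = 16 + 57·t and substitute into x ≡ 3 (mod 13): 57·t ≡ 3 − 16 = -13 (mod 13).
    Reduce coefficients mod 13: 5·t ≡ 0 (mod 13).
    The inverse of 5 mod 13 is 8 (since 5·8 = 40 = 3·13 + 1), so t ≡ 8·0 = 0 ≡ 0 (mod 13).
    Then x = 16 + 57·0 = 16, valid modulo lcm(57, 13) = 741: x ≡ 16 (mod 741).
  Combine with x ≡ 8 (mod 17); new modulus lcm = 12597.
    Write x = 16 + 741·t and substitute into x ≡ 8 (mod 17): 741·t ≡ 8 − 16 = -8 (mod 17).
    Reduce coefficients mod 17: 10·t ≡ 9 (mod 17).
    The inverse of 10 mod 17 is 12 (since 10·12 = 120 = 7·17 + 1), so t ≡ 12·9 = 108 ≡ 6 (mod 17).
    Then x = 16 + 741·6 = 4462, valid modulo lcm(741, 17) = 12597: x ≡ 4462 (mod 12597).
Verify against each original: 4462 mod 19 = 16, 4462 mod 3 = 1, 4462 mod 13 = 3, 4462 mod 17 = 8.

x ≡ 4462 (mod 12597).


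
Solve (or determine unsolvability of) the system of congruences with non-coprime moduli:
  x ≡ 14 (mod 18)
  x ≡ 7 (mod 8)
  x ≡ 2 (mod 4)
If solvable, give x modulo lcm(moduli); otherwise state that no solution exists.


Moduli 18, 8, 4 are not pairwise coprime, so CRT works modulo lcm(m_i) when all pairwise compatibility conditions hold.
Pairwise compatibility: gcd(m_i, m_j) must divide a_i - a_j for every pair.
Merge one congruence at a time:
  Start: x ≡ 14 (mod 18).
  Combine with x ≡ 7 (mod 8): gcd(18, 8) = 2, and 7 - 14 = -7 is NOT divisible by 2.
    ⇒ system is inconsistent (no integer solution).

No solution (the system is inconsistent).


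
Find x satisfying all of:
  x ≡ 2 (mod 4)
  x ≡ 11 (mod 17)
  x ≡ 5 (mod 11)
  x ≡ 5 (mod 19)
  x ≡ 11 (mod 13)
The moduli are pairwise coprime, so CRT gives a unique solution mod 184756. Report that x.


Product of moduli M = 4 · 17 · 11 · 19 · 13 = 184756.
Merge one congruence at a time:
  Start: x ≡ 2 (mod 4).
  Combine with x ≡ 11 (mod 17); new modulus lcm = 68.
    Write x = 2 + 4·t and substitute into x ≡ 11 (mod 17): 4·t ≡ 11 − 2 = 9 (mod 17).
    The inverse of 4 mod 17 is 13 (since 4·13 = 52 = 3·17 + 1), so t ≡ 13·9 = 117 ≡ 15 (mod 17).
    Then x = 2 + 4·15 = 62, valid modulo lcm(4, 17) = 68: x ≡ 62 (mod 68).
  Combine with x ≡ 5 (mod 11); new modulus lcm = 748.
    Write x = 62 + 68·t and substitute into x ≡ 5 (mod 11): 68·t ≡ 5 − 62 = -57 (mod 11).
    Reduce coefficients mod 11: 2·t ≡ 9 (mod 11).
    The inverse of 2 mod 11 is 6 (since 2·6 = 12 = 1·11 + 1), so t ≡ 6·9 = 54 ≡ 10 (mod 11).
    Then x = 62 + 68·10 = 742, valid modulo lcm(68, 11) = 748: x ≡ 742 (mod 748).
  Combine with x ≡ 5 (mod 19); new modulus lcm = 14212.
    Write x = 742 + 748·t and substitute into x ≡ 5 (mod 19): 748·t ≡ 5 − 742 = -737 (mod 19).
    Reduce coefficients mod 19: 7·t ≡ 4 (mod 19).
    The inverse of 7 mod 19 is 11 (since 7·11 = 77 = 4·19 + 1), so t ≡ 11·4 = 44 ≡ 6 (mod 19).
    Then x = 742 + 748·6 = 5230, valid modulo lcm(748, 19) = 14212: x ≡ 5230 (mod 14212).
  Combine with x ≡ 11 (mod 13); new modulus lcm = 184756.
    Write x = 5230 + 14212·t and substitute into x ≡ 11 (mod 13): 14212·t ≡ 11 − 5230 = -5219 (mod 13).
    Reduce coefficients mod 13: 3·t ≡ 7 (mod 13).
    The inverse of 3 mod 13 is 9 (since 3·9 = 27 = 2·13 + 1), so t ≡ 9·7 = 63 ≡ 11 (mod 13).
    Then x = 5230 + 14212·11 = 161562, valid modulo lcm(14212, 13) = 184756: x ≡ 161562 (mod 184756).
Verify against each original: 161562 mod 4 = 2, 161562 mod 17 = 11, 161562 mod 11 = 5, 161562 mod 19 = 5, 161562 mod 13 = 11.

x ≡ 161562 (mod 184756).


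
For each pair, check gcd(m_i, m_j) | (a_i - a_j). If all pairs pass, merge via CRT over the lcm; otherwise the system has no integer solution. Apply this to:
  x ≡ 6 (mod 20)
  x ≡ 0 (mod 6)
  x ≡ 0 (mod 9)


Moduli 20, 6, 9 are not pairwise coprime, so CRT works modulo lcm(m_i) when all pairwise compatibility conditions hold.
Pairwise compatibility: gcd(m_i, m_j) must divide a_i - a_j for every pair.
Merge one congruence at a time:
  Start: x ≡ 6 (mod 20).
  Combine with x ≡ 0 (mod 6): gcd(20, 6) = 2; 0 - 6 = -6, which IS divisible by 2, so compatible.
    Write x = 6 + 20·t and substitute into x ≡ 0 (mod 6): 20·t ≡ 0 − 6 = -6 (mod 6).
    Divide the congruence (and modulus) by g = 2: 10·t ≡ -3 (mod 3).
    Reduce coefficients mod 3: 1·t ≡ 0 (mod 3).
    So t ≡ 0 (mod 3).
    Then x = 6 + 20·0 = 6, valid modulo lcm(20, 6) = 60: x ≡ 6 (mod 60).
  Combine with x ≡ 0 (mod 9): gcd(60, 9) = 3; 0 - 6 = -6, which IS divisible by 3, so compatible.
    Write x = 6 + 60·t and substitute into x ≡ 0 (mod 9): 60·t ≡ 0 − 6 = -6 (mod 9).
    Divide the congruence (and modulus) by g = 3: 20·t ≡ -2 (mod 3).
    Reduce coefficients mod 3: 2·t ≡ 1 (mod 3).
    The inverse of 2 mod 3 is 2 (since 2·2 = 4 = 1·3 + 1), so t ≡ 2·1 = 2 ≡ 2 (mod 3).
    Then x = 6 + 60·2 = 126, valid modulo lcm(60, 9) = 180: x ≡ 126 (mod 180).
Verify: 126 mod 20 = 6, 126 mod 6 = 0, 126 mod 9 = 0.

x ≡ 126 (mod 180).


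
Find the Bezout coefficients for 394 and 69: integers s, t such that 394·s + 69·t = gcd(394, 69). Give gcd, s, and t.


Euclidean algorithm on (394, 69) — divide until remainder is 0:
  394 = 5 · 69 + 49
  69 = 1 · 49 + 20
  49 = 2 · 20 + 9
  20 = 2 · 9 + 2
  9 = 4 · 2 + 1
  2 = 2 · 1 + 0
gcd(394, 69) = 1.
Track Bezout coefficients alongside the remainders: start with r₀ = 394 = a·1 + b·0 (s = 1, t = 0) and r₁ = 69 = a·0 + b·1 (s = 0, t = 1); each new remainder r_{k+1} = r_{k-1} − q_k·r_k inherits s_{k+1} = s_{k-1} − q_k·s_k, t_{k+1} = t_{k-1} − q_k·t_k, so r_k = a·s_k + b·t_k at every step:
  q = 5: r = 49, s = 1 − 5·0 = 1, t = 0 − 5·1 = -5  (check: 394·1 + 69·(-5) = 49)
  q = 1: r = 20, s = 0 − 1·1 = -1, t = 1 − 1·(-5) = 6  (check: 394·(-1) + 69·6 = 20)
  q = 2: r = 9, s = 1 − 2·(-1) = 3, t = -5 − 2·6 = -17  (check: 394·3 + 69·(-17) = 9)
  q = 2: r = 2, s = -1 − 2·3 = -7, t = 6 − 2·(-17) = 40  (check: 394·(-7) + 69·40 = 2)
  q = 4: r = 1, s = 3 − 4·(-7) = 31, t = -17 − 4·40 = -177  (check: 394·31 + 69·(-177) = 1)
The row with r = 1 (the gcd) gives the Bezout coefficients s = 31, t = -177.
Result: 394 · (31) + 69 · (-177) = 1.

gcd(394, 69) = 1; s = 31, t = -177 (check: 394·31 + 69·(-177) = 1).


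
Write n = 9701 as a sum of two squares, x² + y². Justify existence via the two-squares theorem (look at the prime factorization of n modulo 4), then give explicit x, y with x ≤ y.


Step 1: Factor n = 9701 = 89 · 109.
Step 2: Check the mod-4 condition on each prime factor: 89 ≡ 1 (mod 4), exponent 1; 109 ≡ 1 (mod 4), exponent 1.
All primes ≡ 3 (mod 4) appear to even exponent (or don't appear), so by the two-squares theorem n IS expressible as a sum of two squares.
Step 3: Build a representation. Here n = 89 · 109 is a product of primes ≡ 1 (mod 4). Each prime p ≡ 1 (mod 4) is itself a sum of two squares; find a² by testing p − a² for a perfect square:
  89: 89 − 1² = 88, 89 − 2² = 85, 89 − 3² = 80, 89 − 4² = 73, 89 − 5² = 64 = 8² ⇒ 89 = 5² + 8².
  109: 109 − 1² = 108, 109 − 2² = 105, 109 − 3² = 100 = 10² ⇒ 109 = 3² + 10².
  Combine using the Brahmagupta–Fibonacci identity (a² + b²)(c² + d²) = (ac − bd)² + (ad + bc)² = (ac + bd)² + (ad − bc)²:
  89 · 109 = 9701: from (5² + 8²)(3² + 10²), take (5·3 − 8·10, 5·10 + 8·3) = (15 − 80, 50 + 24) = (-65, 74); dropping signs (only squares matter) gives (65, 74); check 65² + 74² = 4225 + 5476 = 9701 ✓.
Step 4: Order so x ≤ y and verify: 65² + 74² = 4225 + 5476 = 9701 = n. ✓

n = 9701 = 65² + 74² (one valid representation with x ≤ y).


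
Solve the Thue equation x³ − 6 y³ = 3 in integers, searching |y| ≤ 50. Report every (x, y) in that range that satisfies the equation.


The equation is x³ - 6y³ = 3. For fixed y, x³ = 6·y³ + 3, so a solution requires the RHS to be a perfect cube.
Strategy: iterate y from -50 to 50, compute RHS = 6·y³ + 3, and check whether it is a (positive or negative) perfect cube.
Check small values of y:
  y = 0: RHS = 3 is not a perfect cube.
  y = 1: RHS = 9 is not a perfect cube.
  y = -1: RHS = -3 is not a perfect cube.
  y = 2: RHS = 51 is not a perfect cube.
  y = -2: RHS = -45 is not a perfect cube.
  y = 3: RHS = 165 is not a perfect cube.
  y = -3: RHS = -159 is not a perfect cube.
Continuing the search up to |y| = 50 finds no solutions either.
No (x, y) in the scanned range satisfies the equation.

No integer solutions with |y| ≤ 50.


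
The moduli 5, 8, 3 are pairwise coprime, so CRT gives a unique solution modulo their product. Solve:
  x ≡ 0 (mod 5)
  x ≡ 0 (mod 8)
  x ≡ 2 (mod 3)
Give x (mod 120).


Moduli 5, 8, 3 are pairwise coprime; by CRT there is a unique solution modulo M = 5 · 8 · 3 = 120.
Solve pairwise, accumulating the modulus:
  Start with x ≡ 0 (mod 5).
  Combine with x ≡ 0 (mod 8): since gcd(5, 8) = 1, we get a unique residue mod 40.
    Write x = 0 + 5·t and substitute into x ≡ 0 (mod 8): 5·t ≡ 0 − 0 = 0 (mod 8).
    The inverse of 5 mod 8 is 5 (since 5·5 = 25 = 3·8 + 1), so t ≡ 5·0 = 0 ≡ 0 (mod 8).
    Then x = 0 + 5·0 = 0, valid modulo lcm(5, 8) = 40: x ≡ 0 (mod 40).
  Combine with x ≡ 2 (mod 3): since gcd(40, 3) = 1, we get a unique residue mod 120.
    Write x = 0 + 40·t and substitute into x ≡ 2 (mod 3): 40·t ≡ 2 − 0 = 2 (mod 3).
    Reduce coefficients mod 3: 1·t ≡ 2 (mod 3).
    So t ≡ 2 (mod 3).
    Then x = 0 + 40·2 = 80, valid modulo lcm(40, 3) = 120: x ≡ 80 (mod 120).
Verify: 80 mod 5 = 0 ✓, 80 mod 8 = 0 ✓, 80 mod 3 = 2 ✓.

x ≡ 80 (mod 120).


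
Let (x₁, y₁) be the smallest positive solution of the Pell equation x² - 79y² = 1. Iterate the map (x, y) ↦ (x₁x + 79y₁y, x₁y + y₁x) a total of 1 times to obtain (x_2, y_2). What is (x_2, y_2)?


Step 1: Find the fundamental solution (x₁, y₁) of x² - 79y² = 1.
  Expand √79 as a continued fraction. a₀ = ⌊√79⌋ = 8; iterate m_{k+1} = d_k·a_k − m_k, d_{k+1} = (79 − m_{k+1}²)/d_k, a_{k+1} = ⌊(a₀ + m_{k+1})/d_{k+1}⌋ (starting m₀ = 0, d₀ = 1), with convergents p_k = a_k·p_{k-1} + p_{k-2}, q_k = a_k·q_{k-1} + q_{k-2} (p₋₁ = 1, q₋₁ = 0):
  k = 0: a₀ = 8; p₀/q₀ = 8/1; p₀² − 79·q₀² = 64 − 79 = -15.
  k = 1: m = 8, d = 15, a = ⌊(8 + 8)/15⌋ = 1; p/q = (1·8 + 1)/(1·1 + 0) = 9/1; p² − 79·q² = 81 − 79 = 2.
  k = 2: m = 7, d = 2, a = ⌊(8 + 7)/2⌋ = 7; p/q = (7·9 + 8)/(7·1 + 1) = 71/8; p² − 79·q² = 5041 − 5056 = -15.
  k = 3: m = 7, d = 15, a = ⌊(8 + 7)/15⌋ = 1; p/q = (1·71 + 9)/(1·8 + 1) = 80/9; p² − 79·q² = 6400 − 6399 = 1.
  The first convergent with p² − 79·q² = 1 gives the fundamental solution (x₁, y₁) = (80, 9).
Step 2: Apply the recurrence (x_{n+1}, y_{n+1}) = (x₁x_n + 79y₁y_n, x₁y_n + y₁x_n) repeatedly.
  From (x_1, y_1) = (80, 9): x_2 = 80·80 + 79·9·9 = 12799; y_2 = 80·9 + 9·80 = 1440.
Step 3: Verify x_2² - 79·y_2² = 163814401 - 163814400 = 1 (should be 1). ✓

(x_1, y_1) = (80, 9); (x_2, y_2) = (12799, 1440).


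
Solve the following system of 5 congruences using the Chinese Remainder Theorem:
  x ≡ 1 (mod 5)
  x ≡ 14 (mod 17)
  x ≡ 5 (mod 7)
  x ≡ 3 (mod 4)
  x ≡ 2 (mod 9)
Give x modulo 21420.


Product of moduli M = 5 · 17 · 7 · 4 · 9 = 21420.
Merge one congruence at a time:
  Start: x ≡ 1 (mod 5).
  Combine with x ≡ 14 (mod 17); new modulus lcm = 85.
    Write x = 1 + 5·t and substitute into x ≡ 14 (mod 17): 5·t ≡ 14 − 1 = 13 (mod 17).
    The inverse of 5 mod 17 is 7 (since 5·7 = 35 = 2·17 + 1), so t ≡ 7·13 = 91 ≡ 6 (mod 17).
    Then x = 1 + 5·6 = 31, valid modulo lcm(5, 17) = 85: x ≡ 31 (mod 85).
  Combine with x ≡ 5 (mod 7); new modulus lcm = 595.
    Write x = 31 + 85·t and substitute into x ≡ 5 (mod 7): 85·t ≡ 5 − 31 = -26 (mod 7).
    Reduce coefficients mod 7: 1·t ≡ 2 (mod 7).
    So t ≡ 2 (mod 7).
    Then x = 31 + 85·2 = 201, valid modulo lcm(85, 7) = 595: x ≡ 201 (mod 595).
  Combine with x ≡ 3 (mod 4); new modulus lcm = 2380.
    Write x = 201 + 595·t and substitute into x ≡ 3 (mod 4): 595·t ≡ 3 − 201 = -198 (mod 4).
    Reduce coefficients mod 4: 3·t ≡ 2 (mod 4).
    The inverse of 3 mod 4 is 3 (since 3·3 = 9 = 2·4 + 1), so t ≡ 3·2 = 6 ≡ 2 (mod 4).
    Then x = 201 + 595·2 = 1391, valid modulo lcm(595, 4) = 2380: x ≡ 1391 (mod 2380).
  Combine with x ≡ 2 (mod 9); new modulus lcm = 21420.
    Write x = 1391 + 2380·t and substitute into x ≡ 2 (mod 9): 2380·t ≡ 2 − 1391 = -1389 (mod 9).
    Reduce coefficients mod 9: 4·t ≡ 6 (mod 9).
    The inverse of 4 mod 9 is 7 (since 4·7 = 28 = 3·9 + 1), so t ≡ 7·6 = 42 ≡ 6 (mod 9).
    Then x = 1391 + 2380·6 = 15671, valid modulo lcm(2380, 9) = 21420: x ≡ 15671 (mod 21420).
Verify against each original: 15671 mod 5 = 1, 15671 mod 17 = 14, 15671 mod 7 = 5, 15671 mod 4 = 3, 15671 mod 9 = 2.

x ≡ 15671 (mod 21420).


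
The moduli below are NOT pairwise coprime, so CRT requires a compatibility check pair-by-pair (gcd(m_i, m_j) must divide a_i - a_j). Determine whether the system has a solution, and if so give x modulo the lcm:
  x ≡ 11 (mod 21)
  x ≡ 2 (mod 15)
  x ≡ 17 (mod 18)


Moduli 21, 15, 18 are not pairwise coprime, so CRT works modulo lcm(m_i) when all pairwise compatibility conditions hold.
Pairwise compatibility: gcd(m_i, m_j) must divide a_i - a_j for every pair.
Merge one congruence at a time:
  Start: x ≡ 11 (mod 21).
  Combine with x ≡ 2 (mod 15): gcd(21, 15) = 3; 2 - 11 = -9, which IS divisible by 3, so compatible.
    Write x = 11 + 21·t and substitute into x ≡ 2 (mod 15): 21·t ≡ 2 − 11 = -9 (mod 15).
    Divide the congruence (and modulus) by g = 3: 7·t ≡ -3 (mod 5).
    Reduce coefficients mod 5: 2·t ≡ 2 (mod 5).
    The inverse of 2 mod 5 is 3 (since 2·3 = 6 = 1·5 + 1), so t ≡ 3·2 = 6 ≡ 1 (mod 5).
    Then x = 11 + 21·1 = 32, valid modulo lcm(21, 15) = 105: x ≡ 32 (mod 105).
  Combine with x ≡ 17 (mod 18): gcd(105, 18) = 3; 17 - 32 = -15, which IS divisible by 3, so compatible.
    Write x = 32 + 105·t and substitute into x ≡ 17 (mod 18): 105·t ≡ 17 − 32 = -15 (mod 18).
    Divide the congruence (and modulus) by g = 3: 35·t ≡ -5 (mod 6).
    Reduce coefficients mod 6: 5·t ≡ 1 (mod 6).
    The inverse of 5 mod 6 is 5 (since 5·5 = 25 = 4·6 + 1), so t ≡ 5·1 = 5 ≡ 5 (mod 6).
    Then x = 32 + 105·5 = 557, valid modulo lcm(105, 18) = 630: x ≡ 557 (mod 630).
Verify: 557 mod 21 = 11, 557 mod 15 = 2, 557 mod 18 = 17.

x ≡ 557 (mod 630).


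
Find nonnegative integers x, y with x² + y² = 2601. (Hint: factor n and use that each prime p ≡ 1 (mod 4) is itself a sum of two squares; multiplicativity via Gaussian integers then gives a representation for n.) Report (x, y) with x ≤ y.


Step 1: Factor n = 2601 = 3^2 · 17^2.
Step 2: Check the mod-4 condition on each prime factor: 3 ≡ 3 (mod 4), exponent 2 (must be even); 17 ≡ 1 (mod 4), exponent 2.
All primes ≡ 3 (mod 4) appear to even exponent (or don't appear), so by the two-squares theorem n IS expressible as a sum of two squares.
Step 3: Build a representation. Group n = k² · m with k = 3 and m = 17 · 17 = 289 (a product of primes ≡ 1 (mod 4)); a representation of m scales to one of n via (k·x)² + (k·y)² = k²(x² + y²). Each prime p ≡ 1 (mod 4) is itself a sum of two squares; find a² by testing p − a² for a perfect square:
  17: 17 − 1² = 16 = 4² ⇒ 17 = 1² + 4².
  Combine using the Brahmagupta–Fibonacci identity (a² + b²)(c² + d²) = (ac − bd)² + (ad + bc)² = (ac + bd)² + (ad − bc)²:
  17 · 17 = 289: from (1² + 4²)(1² + 4²), take (1·1 − 4·4, 1·4 + 4·1) = (1 − 16, 4 + 4) = (-15, 8); dropping signs (only squares matter) gives (15, 8); check 15² + 8² = 225 + 64 = 289 ✓.
  Scale by k = 3: (3·15, 3·8) = (45, 24).
Step 4: Order so x ≤ y and verify: 24² + 45² = 576 + 2025 = 2601 = n. ✓

n = 2601 = 24² + 45² (one valid representation with x ≤ y).


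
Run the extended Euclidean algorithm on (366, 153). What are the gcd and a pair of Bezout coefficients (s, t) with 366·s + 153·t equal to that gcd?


Euclidean algorithm on (366, 153) — divide until remainder is 0:
  366 = 2 · 153 + 60
  153 = 2 · 60 + 33
  60 = 1 · 33 + 27
  33 = 1 · 27 + 6
  27 = 4 · 6 + 3
  6 = 2 · 3 + 0
gcd(366, 153) = 3.
Track Bezout coefficients alongside the remainders: start with r₀ = 366 = a·1 + b·0 (s = 1, t = 0) and r₁ = 153 = a·0 + b·1 (s = 0, t = 1); each new remainder r_{k+1} = r_{k-1} − q_k·r_k inherits s_{k+1} = s_{k-1} − q_k·s_k, t_{k+1} = t_{k-1} − q_k·t_k, so r_k = a·s_k + b·t_k at every step:
  q = 2: r = 60, s = 1 − 2·0 = 1, t = 0 − 2·1 = -2  (check: 366·1 + 153·(-2) = 60)
  q = 2: r = 33, s = 0 − 2·1 = -2, t = 1 − 2·(-2) = 5  (check: 366·(-2) + 153·5 = 33)
  q = 1: r = 27, s = 1 − 1·(-2) = 3, t = -2 − 1·5 = -7  (check: 366·3 + 153·(-7) = 27)
  q = 1: r = 6, s = -2 − 1·3 = -5, t = 5 − 1·(-7) = 12  (check: 366·(-5) + 153·12 = 6)
  q = 4: r = 3, s = 3 − 4·(-5) = 23, t = -7 − 4·12 = -55  (check: 366·23 + 153·(-55) = 3)
The row with r = 3 (the gcd) gives the Bezout coefficients s = 23, t = -55.
Result: 366 · (23) + 153 · (-55) = 3.

gcd(366, 153) = 3; s = 23, t = -55 (check: 366·23 + 153·(-55) = 3).
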